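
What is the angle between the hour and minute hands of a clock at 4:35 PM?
Hour hand position: 4 x 30 + 35 x 0.5 = 137.5 degrees
Minute hand position: 35 x 6 = 210 degrees
Difference: |137.5 - 210| = 72.5 degrees
The angle between the hands is 72.5 degrees

Final answer: 72.5 degrees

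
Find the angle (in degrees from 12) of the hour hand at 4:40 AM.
The hour hand moves 30 degrees per hour and 0.5 degrees per minute.
At 4:40: (4) x 30 + 40 x 0.5 = 120 + 20 = 140 degrees

Final answer: 140 degrees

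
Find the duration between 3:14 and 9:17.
From 3:14 to 9:17:
(9 x 60 + 17) - (3 x 60 + 14) = 557 - 194 = 363 minutes
= 6 hours and 3 minutes

Final answer: 6 hours and 3 minutes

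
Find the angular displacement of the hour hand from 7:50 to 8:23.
The hour hand moves 0.5 degrees per minute.
Time elapsed: 8:23 - 7:50 = 33 minutes
Angular displacement: 33 x 0.5 = 16.5 degrees

Final answer: 16.5 degrees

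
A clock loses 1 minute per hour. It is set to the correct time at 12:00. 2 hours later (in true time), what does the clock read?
For every 60 true minutes, the faulty clock advances 60 - 1 = 59 minutes.
True elapsed: 2 hours = 120 minutes.
Faulty clock advances: 120 x 59/60 = 118 minutes (drift: 2 minutes behind).
Shown time: 12:00 + 118 minutes = 1:58.

Final answer: 1:58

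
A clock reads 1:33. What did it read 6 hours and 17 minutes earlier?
Starting time: 1:33 = 93 total minutes past 12:00
Subtracting: 6 hours and 17 minutes = 377 minutes
93 - 377 = -284 (negative, add 12 hours = 720) = 436 minutes
= 7 hours and 16 minutes past 12:00 = 7:16

Final answer: 7:16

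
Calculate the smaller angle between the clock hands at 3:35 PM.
Hour hand position: 3 x 30 + 35 x 0.5 = 107.5 degrees
Minute hand position: 35 x 6 = 210 degrees
Difference: |107.5 - 210| = 102.5 degrees
The angle between the hands is 102.5 degrees

Final answer: 102.5 degrees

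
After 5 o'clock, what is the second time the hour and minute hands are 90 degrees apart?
At t minutes past 5:00, the hour hand is at 30 x 5 + 0.5t degrees and the minute hand is at 6t degrees.
The smaller angle between them is 90 degrees when |30H - 5.5t| = 90 or |30H - 5.5t| = 270.
With H = 5, solve 30 x 5 - 5.5t = +/- target for each target:
  t = (30 x 5 - 90) / 5.5 = 10.91
  t = (30 x 5 + 90) / 5.5 = 43.64
  t = (30 x 5 - 270) / 5.5 = -21.82 (outside (0, 60))
  t = (30 x 5 + 270) / 5.5 = 76.36 (outside (0, 60))
Valid solutions in (0, 60): {10.91, 43.64} minutes.
The second occurrence is t = 43.64 minutes.
The hands form a 90-degree angle at 43.64 minutes past 5:00.

Final answer: 43.64 minutes past 5:00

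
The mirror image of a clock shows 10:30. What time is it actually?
Reflection across the vertical (12-6) axis maps a hand at angle A degrees to (360 - A) degrees, which sends a reading of T minutes past 12:00 to (720 - T) minutes past 12:00.
Mirror reads 10:30 = 630 minutes past 12:00.
Actual time: (720 - 630) mod 720 = 90 minutes = 1:30.

Final answer: 1:30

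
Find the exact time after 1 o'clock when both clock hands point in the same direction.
The minute hand gains 5.5 degrees per minute on the hour hand.
At 1:00, the hour hand is at 30 degrees and the minute hand is at 0 degrees.
The gap is 30 degrees. Time to close: 30/5.5 = 60 x 1/11 = 5.45 minutes.
The hands overlap at 5.45 minutes past 1:00.

Final answer: 5.45 minutes past 1:00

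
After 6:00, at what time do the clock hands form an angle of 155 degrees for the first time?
At t minutes past 6:00, the hour hand is at 30 x 6 + 0.5t degrees and the minute hand is at 6t degrees.
The smaller angle between them is 155 degrees when |30H - 5.5t| = 155 or |30H - 5.5t| = 205.
With H = 6, solve 30 x 6 - 5.5t = +/- target for each target:
  t = (30 x 6 - 155) / 5.5 = 4.55
  t = (30 x 6 + 155) / 5.5 = 60.91 (outside (0, 60))
  t = (30 x 6 - 205) / 5.5 = -4.55 (outside (0, 60))
  t = (30 x 6 + 205) / 5.5 = 70 (outside (0, 60))
Valid solutions in (0, 60): {4.55} minutes.
The first occurrence is t = 4.55 minutes.
The hands form a 155-degree angle at 4.55 minutes past 6:00.

Final answer: 4.55 minutes past 6:00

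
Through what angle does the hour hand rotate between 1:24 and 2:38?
The hour hand moves 0.5 degrees per minute.
Time elapsed: 2:38 - 1:24 = 74 minutes
Angular displacement: 74 x 0.5 = 37 degrees

Final answer: 37 degrees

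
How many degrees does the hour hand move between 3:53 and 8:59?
The hour hand moves 0.5 degrees per minute.
Time elapsed: 8:59 - 3:53 = 306 minutes
Angular displacement: 306 x 0.5 = 153 degrees

Final answer: 153 degrees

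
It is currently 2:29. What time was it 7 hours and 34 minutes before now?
Starting time: 2:29 = 149 total minutes past 12:00
Subtracting: 7 hours and 34 minutes = 454 minutes
149 - 454 = -305 (negative, add 12 hours = 720) = 415 minutes
= 6 hours and 55 minutes past 12:00 = 6:55

Final answer: 6:55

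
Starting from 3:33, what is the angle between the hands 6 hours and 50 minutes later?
First find the time 6 hours and 50 minutes after 3:33.
Total minutes: 3 x 60 + 33 + 6 x 60 + 50 = 623.
623 mod 720 = 623 minutes = 10:23.
Now compute the angle at 10:23:
Hour hand: 10 x 30 + 23 x 0.5 = 311.5 degrees
Minute hand: 23 x 6 = 138 degrees
Difference: |311.5 - 138| = 173.5 degrees
The angle is 173.5 degrees

Final answer: 173.5 degrees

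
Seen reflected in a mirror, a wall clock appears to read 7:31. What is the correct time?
Reflection across the vertical (12-6) axis maps a hand at angle A degrees to (360 - A) degrees, which sends a reading of T minutes past 12:00 to (720 - T) minutes past 12:00.
Mirror reads 7:31 = 451 minutes past 12:00.
Actual time: (720 - 451) mod 720 = 269 minutes = 4:29.

Final answer: 4:29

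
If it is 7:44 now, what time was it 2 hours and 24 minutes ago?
Starting time: 7:44 = 464 total minutes past 12:00
Subtracting: 2 hours and 24 minutes = 144 minutes
464 - 144 = 320 minutes
= 5 hours and 20 minutes past 12:00 = 5:20

Final answer: 5:20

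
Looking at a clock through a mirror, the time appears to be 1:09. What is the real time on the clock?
Reflection across the vertical (12-6) axis maps a hand at angle A degrees to (360 - A) degrees, which sends a reading of T minutes past 12:00 to (720 - T) minutes past 12:00.
Mirror reads 1:09 = 69 minutes past 12:00.
Actual time: (720 - 69) mod 720 = 651 minutes = 10:51.

Final answer: 10:51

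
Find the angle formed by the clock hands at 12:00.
Hour hand position: 0 x 30 + 0 x 0.5 = 0 degrees
Minute hand position: 0 x 6 = 0 degrees
Difference: |0 - 0| = 0 degrees
The angle between the hands is 0 degrees

Final answer: 0 degrees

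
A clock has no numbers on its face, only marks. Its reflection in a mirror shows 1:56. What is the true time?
Reflection across the vertical (12-6) axis maps a hand at angle A degrees to (360 - A) degrees, which sends a reading of T minutes past 12:00 to (720 - T) minutes past 12:00.
Mirror reads 1:56 = 116 minutes past 12:00.
Actual time: (720 - 116) mod 720 = 604 minutes = 10:04.

Final answer: 10:04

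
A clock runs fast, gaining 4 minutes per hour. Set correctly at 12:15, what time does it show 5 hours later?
For every 60 true minutes, the faulty clock advances 60 + 4 = 64 minutes.
True elapsed: 5 hours = 300 minutes.
Faulty clock advances: 300 x 64/60 = 320 minutes (drift: 20 minutes ahead).
Shown time: 12:15 + 320 minutes = 5:35.

Final answer: 5:35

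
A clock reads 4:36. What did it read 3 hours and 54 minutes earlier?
Starting time: 4:36 = 276 total minutes past 12:00
Subtracting: 3 hours and 54 minutes = 234 minutes
276 - 234 = 42 minutes
= 42 minutes past 12:00 = 12:42

Final answer: 12:42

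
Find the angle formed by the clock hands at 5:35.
Hour hand position: 5 x 30 + 35 x 0.5 = 167.5 degrees
Minute hand position: 35 x 6 = 210 degrees
Difference: |167.5 - 210| = 42.5 degrees
The angle between the hands is 42.5 degrees

Final answer: 42.5 degrees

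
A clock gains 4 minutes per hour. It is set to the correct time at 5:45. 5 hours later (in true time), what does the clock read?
For every 60 true minutes, the faulty clock advances 60 + 4 = 64 minutes.
True elapsed: 5 hours = 300 minutes.
Faulty clock advances: 300 x 64/60 = 320 minutes (drift: 20 minutes ahead).
Shown time: 5:45 + 320 minutes = 11:05.

Final answer: 11:05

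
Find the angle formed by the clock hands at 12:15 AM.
Hour hand position: 0 x 30 + 15 x 0.5 = 7.5 degrees
Minute hand position: 15 x 6 = 90 degrees
Difference: |7.5 - 90| = 82.5 degrees
The angle between the hands is 82.5 degrees

Final answer: 82.5 degrees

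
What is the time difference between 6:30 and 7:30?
From 6:30 to 7:30:
(7 x 60 + 30) - (6 x 60 + 30) = 450 - 390 = 60 minutes
= 1 hour

Final answer: 1 hour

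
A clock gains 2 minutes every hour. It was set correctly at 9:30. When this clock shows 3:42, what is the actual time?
For every 60 true minutes, the faulty clock advances 62 minutes, so 1 faulty-clock minute corresponds to 60/62 true minutes.
From 9:30 to 3:42 on the faulty dial is 372 minutes.
True elapsed: 372 x 60/62 = 360 minutes = 6 hours.
True time: 9:30 + 6 hours = 3:30.

Final answer: 3:30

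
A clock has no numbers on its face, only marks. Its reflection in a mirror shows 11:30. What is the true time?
Reflection across the vertical (12-6) axis maps a hand at angle A degrees to (360 - A) degrees, which sends a reading of T minutes past 12:00 to (720 - T) minutes past 12:00.
Mirror reads 11:30 = 690 minutes past 12:00.
Actual time: (720 - 690) mod 720 = 30 minutes = 12:30.

Final answer: 12:30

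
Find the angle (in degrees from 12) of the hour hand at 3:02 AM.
The hour hand moves 30 degrees per hour and 0.5 degrees per minute.
At 3:02: (3) x 30 + 2 x 0.5 = 90 + 1 = 91 degrees

Final answer: 91 degrees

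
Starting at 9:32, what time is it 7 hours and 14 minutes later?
Starting time: 9:32
Adding 14 minutes to 32 minutes: 32 + 14 = 46 minutes
Adding 7 hours: 9 + 7 = 16 - 12 = 4
Final time: 4:46

Final answer: 4:46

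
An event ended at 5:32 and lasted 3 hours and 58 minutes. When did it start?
Starting time: 5:32 = 332 total minutes past 12:00
Subtracting: 3 hours and 58 minutes = 238 minutes
332 - 238 = 94 minutes
= 1 hour and 34 minutes past 12:00 = 1:34

Final answer: 1:34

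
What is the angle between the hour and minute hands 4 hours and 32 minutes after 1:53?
First find the time 4 hours and 32 minutes after 1:53.
Total minutes: 1 x 60 + 53 + 4 x 60 + 32 = 385.
385 mod 720 = 385 minutes = 6:25.
Now compute the angle at 6:25:
Hour hand: 6 x 30 + 25 x 0.5 = 192.5 degrees
Minute hand: 25 x 6 = 150 degrees
Difference: |192.5 - 150| = 42.5 degrees
The angle is 42.5 degrees

Final answer: 42.5 degrees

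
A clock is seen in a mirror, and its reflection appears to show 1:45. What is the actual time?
Reflection across the vertical (12-6) axis maps a hand at angle A degrees to (360 - A) degrees, which sends a reading of T minutes past 12:00 to (720 - T) minutes past 12:00.
Mirror reads 1:45 = 105 minutes past 12:00.
Actual time: (720 - 105) mod 720 = 615 minutes = 10:15.

Final answer: 10:15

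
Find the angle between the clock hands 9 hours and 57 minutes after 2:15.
First find the time 9 hours and 57 minutes after 2:15.
Total minutes: 2 x 60 + 15 + 9 x 60 + 57 = 732.
732 mod 720 = 12 minutes = 12:12.
Now compute the angle at 12:12:
Hour hand: 0 x 30 + 12 x 0.5 = 6 degrees
Minute hand: 12 x 6 = 72 degrees
Difference: |6 - 72| = 66 degrees
The angle is 66 degrees

Final answer: 66 degrees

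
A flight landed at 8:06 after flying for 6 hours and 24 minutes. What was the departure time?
Starting time: 8:06 = 486 total minutes past 12:00
Subtracting: 6 hours and 24 minutes = 384 minutes
486 - 384 = 102 minutes
= 1 hour and 42 minutes past 12:00 = 1:42

Final answer: 1:42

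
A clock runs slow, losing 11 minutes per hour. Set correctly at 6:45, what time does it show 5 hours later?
For every 60 true minutes, the faulty clock advances 60 - 11 = 49 minutes.
True elapsed: 5 hours = 300 minutes.
Faulty clock advances: 300 x 49/60 = 245 minutes (drift: 55 minutes behind).
Shown time: 6:45 + 245 minutes = 10:50.

Final answer: 10:50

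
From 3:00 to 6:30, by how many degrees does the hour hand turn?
The hour hand moves 0.5 degrees per minute.
Time elapsed: 6:30 - 3:00 = 210 minutes
Angular displacement: 210 x 0.5 = 105 degrees

Final answer: 105 degrees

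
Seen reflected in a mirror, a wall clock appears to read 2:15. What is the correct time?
Reflection across the vertical (12-6) axis maps a hand at angle A degrees to (360 - A) degrees, which sends a reading of T minutes past 12:00 to (720 - T) minutes past 12:00.
Mirror reads 2:15 = 135 minutes past 12:00.
Actual time: (720 - 135) mod 720 = 585 minutes = 9:45.

Final answer: 9:45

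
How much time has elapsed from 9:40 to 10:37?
From 9:40 to 10:37:
(10 x 60 + 37) - (9 x 60 + 40) = 637 - 580 = 57 minutes
= 57 minutes

Final answer: 57 minutes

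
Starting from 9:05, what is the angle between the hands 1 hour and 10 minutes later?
First find the time 1 hour and 10 minutes after 9:05.
Total minutes: 9 x 60 + 5 + 1 x 60 + 10 = 615.
615 mod 720 = 615 minutes = 10:15.
Now compute the angle at 10:15:
Hour hand: 10 x 30 + 15 x 0.5 = 307.5 degrees
Minute hand: 15 x 6 = 90 degrees
Difference: |307.5 - 90| = 217.5 degrees
Smaller angle: 360 - 217.5 = 142.5 degrees

Final answer: 142.5 degrees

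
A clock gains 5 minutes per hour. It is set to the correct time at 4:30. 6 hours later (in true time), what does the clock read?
For every 60 true minutes, the faulty clock advances 60 + 5 = 65 minutes.
True elapsed: 6 hours = 360 minutes.
Faulty clock advances: 360 x 65/60 = 390 minutes (drift: 30 minutes ahead).
Shown time: 4:30 + 390 minutes = 11:00.

Final answer: 11:00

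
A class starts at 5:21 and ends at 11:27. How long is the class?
From 5:21 to 11:27:
(11 x 60 + 27) - (5 x 60 + 21) = 687 - 321 = 366 minutes
= 6 hours and 6 minutes

Final answer: 6 hours and 6 minutes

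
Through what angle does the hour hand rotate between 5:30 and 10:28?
The hour hand moves 0.5 degrees per minute.
Time elapsed: 10:28 - 5:30 = 298 minutes
Angular displacement: 298 x 0.5 = 149 degrees

Final answer: 149 degrees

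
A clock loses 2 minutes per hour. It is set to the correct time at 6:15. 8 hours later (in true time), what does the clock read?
For every 60 true minutes, the faulty clock advances 60 - 2 = 58 minutes.
True elapsed: 8 hours = 480 minutes.
Faulty clock advances: 480 x 58/60 = 464 minutes (drift: 16 minutes behind).
Shown time: 6:15 + 464 minutes = 1:59.

Final answer: 1:59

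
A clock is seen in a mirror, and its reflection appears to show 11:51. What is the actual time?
Reflection across the vertical (12-6) axis maps a hand at angle A degrees to (360 - A) degrees, which sends a reading of T minutes past 12:00 to (720 - T) minutes past 12:00.
Mirror reads 11:51 = 711 minutes past 12:00.
Actual time: (720 - 711) mod 720 = 9 minutes = 12:09.

Final answer: 12:09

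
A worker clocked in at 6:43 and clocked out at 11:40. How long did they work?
From 6:43 to 11:40:
(11 x 60 + 40) - (6 x 60 + 43) = 700 - 403 = 297 minutes
= 4 hours and 57 minutes

Final answer: 4 hours and 57 minutes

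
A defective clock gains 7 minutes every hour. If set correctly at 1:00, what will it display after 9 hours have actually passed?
For every 60 true minutes, the faulty clock advances 60 + 7 = 67 minutes.
True elapsed: 9 hours = 540 minutes.
Faulty clock advances: 540 x 67/60 = 603 minutes (drift: 63 minutes ahead).
Shown time: 1:00 + 603 minutes = 11:03.

Final answer: 11:03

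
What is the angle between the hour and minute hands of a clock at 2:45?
Hour hand position: 2 x 30 + 45 x 0.5 = 82.5 degrees
Minute hand position: 45 x 6 = 270 degrees
Difference: |82.5 - 270| = 187.5 degrees
Since 187.5 > 180, the smaller angle is 360 - 187.5 = 172.5 degrees

Final answer: 172.5 degrees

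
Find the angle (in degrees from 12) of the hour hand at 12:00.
The hour hand moves 30 degrees per hour and 0.5 degrees per minute.
At 12:00: (0) x 30 + 0 x 0.5 = 0 + 0 = 0 degrees

Final answer: 0 degrees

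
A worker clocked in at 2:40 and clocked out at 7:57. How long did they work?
From 2:40 to 7:57:
(7 x 60 + 57) - (2 x 60 + 40) = 477 - 160 = 317 minutes
= 5 hours and 17 minutes

Final answer: 5 hours and 17 minutes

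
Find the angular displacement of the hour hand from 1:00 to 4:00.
The hour hand moves 0.5 degrees per minute.
Time elapsed: 4:00 - 1:00 = 180 minutes
Angular displacement: 180 x 0.5 = 90 degrees

Final answer: 90 degrees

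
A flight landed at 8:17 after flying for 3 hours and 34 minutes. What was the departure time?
Starting time: 8:17 = 497 total minutes past 12:00
Subtracting: 3 hours and 34 minutes = 214 minutes
497 - 214 = 283 minutes
= 4 hours and 43 minutes past 12:00 = 4:43

Final answer: 4:43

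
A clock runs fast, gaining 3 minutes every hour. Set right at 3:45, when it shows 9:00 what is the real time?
For every 60 true minutes, the faulty clock advances 63 minutes, so 1 faulty-clock minute corresponds to 60/63 true minutes.
From 3:45 to 9:00 on the faulty dial is 315 minutes.
True elapsed: 315 x 60/63 = 300 minutes = 5 hours.
True time: 3:45 + 5 hours = 8:45.

Final answer: 8:45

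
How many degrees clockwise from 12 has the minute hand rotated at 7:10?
The minute hand moves 6 degrees per minute.
At 7:10: 10 x 6 = 60 degrees

Final answer: 60 degrees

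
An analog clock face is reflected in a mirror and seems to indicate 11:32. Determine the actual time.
Reflection across the vertical (12-6) axis maps a hand at angle A degrees to (360 - A) degrees, which sends a reading of T minutes past 12:00 to (720 - T) minutes past 12:00.
Mirror reads 11:32 = 692 minutes past 12:00.
Actual time: (720 - 692) mod 720 = 28 minutes = 12:28.

Final answer: 12:28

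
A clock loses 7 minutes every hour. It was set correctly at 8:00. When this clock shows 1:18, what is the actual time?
For every 60 true minutes, the faulty clock advances 53 minutes, so 1 faulty-clock minute corresponds to 60/53 true minutes.
From 8:00 to 1:18 on the faulty dial is 318 minutes.
True elapsed: 318 x 60/53 = 360 minutes = 6 hours.
True time: 8:00 + 6 hours = 2:00.

Final answer: 2:00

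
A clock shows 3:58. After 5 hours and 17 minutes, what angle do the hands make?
First find the time 5 hours and 17 minutes after 3:58.
Total minutes: 3 x 60 + 58 + 5 x 60 + 17 = 555.
555 mod 720 = 555 minutes = 9:15.
Now compute the angle at 9:15:
Hour hand: 9 x 30 + 15 x 0.5 = 277.5 degrees
Minute hand: 15 x 6 = 90 degrees
Difference: |277.5 - 90| = 187.5 degrees
Smaller angle: 360 - 187.5 = 172.5 degrees

Final answer: 172.5 degrees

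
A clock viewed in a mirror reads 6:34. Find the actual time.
Reflection across the vertical (12-6) axis maps a hand at angle A degrees to (360 - A) degrees, which sends a reading of T minutes past 12:00 to (720 - T) minutes past 12:00.
Mirror reads 6:34 = 394 minutes past 12:00.
Actual time: (720 - 394) mod 720 = 326 minutes = 5:26.

Final answer: 5:26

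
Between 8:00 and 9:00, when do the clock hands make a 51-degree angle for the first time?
At t minutes past 8:00, the hour hand is at 30 x 8 + 0.5t degrees and the minute hand is at 6t degrees.
The smaller angle between them is 51 degrees when |30H - 5.5t| = 51 or |30H - 5.5t| = 309.
With H = 8, solve 30 x 8 - 5.5t = +/- target for each target:
  t = (30 x 8 - 51) / 5.5 = 34.36
  t = (30 x 8 + 51) / 5.5 = 52.91
  t = (30 x 8 - 309) / 5.5 = -12.55 (outside (0, 60))
  t = (30 x 8 + 309) / 5.5 = 99.82 (outside (0, 60))
Valid solutions in (0, 60): {34.36, 52.91} minutes.
The first occurrence is t = 34.36 minutes.
The hands form a 51-degree angle at 34.36 minutes past 8:00.

Final answer: 34.36 minutes past 8:00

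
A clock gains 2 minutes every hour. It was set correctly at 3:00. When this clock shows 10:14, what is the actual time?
For every 60 true minutes, the faulty clock advances 62 minutes, so 1 faulty-clock minute corresponds to 60/62 true minutes.
From 3:00 to 10:14 on the faulty dial is 434 minutes.
True elapsed: 434 x 60/62 = 420 minutes = 7 hours.
True time: 3:00 + 7 hours = 10:00.

Final answer: 10:00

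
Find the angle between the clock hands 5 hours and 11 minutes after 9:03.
First find the time 5 hours and 11 minutes after 9:03.
Total minutes: 9 x 60 + 3 + 5 x 60 + 11 = 854.
854 mod 720 = 134 minutes = 2:14.
Now compute the angle at 2:14:
Hour hand: 2 x 30 + 14 x 0.5 = 67 degrees
Minute hand: 14 x 6 = 84 degrees
Difference: |67 - 84| = 17 degrees
The angle is 17 degrees

Final answer: 17 degrees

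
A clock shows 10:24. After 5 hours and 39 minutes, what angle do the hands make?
First find the time 5 hours and 39 minutes after 10:24.
Total minutes: 10 x 60 + 24 + 5 x 60 + 39 = 963.
963 mod 720 = 243 minutes = 4:03.
Now compute the angle at 4:03:
Hour hand: 4 x 30 + 3 x 0.5 = 121.5 degrees
Minute hand: 3 x 6 = 18 degrees
Difference: |121.5 - 18| = 103.5 degrees
The angle is 103.5 degrees

Final answer: 103.5 degrees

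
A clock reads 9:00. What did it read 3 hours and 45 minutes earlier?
Starting time: 9:00 = 540 total minutes past 12:00
Subtracting: 3 hours and 45 minutes = 225 minutes
540 - 225 = 315 minutes
= 5 hours and 15 minutes past 12:00 = 5:15

Final answer: 5:15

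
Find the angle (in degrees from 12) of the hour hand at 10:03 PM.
The hour hand moves 30 degrees per hour and 0.5 degrees per minute.
At 10:03: (10) x 30 + 3 x 0.5 = 300 + 1.5 = 301.5 degrees

Final answer: 301.5 degrees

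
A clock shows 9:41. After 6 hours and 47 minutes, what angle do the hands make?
First find the time 6 hours and 47 minutes after 9:41.
Total minutes: 9 x 60 + 41 + 6 x 60 + 47 = 988.
988 mod 720 = 268 minutes = 4:28.
Now compute the angle at 4:28:
Hour hand: 4 x 30 + 28 x 0.5 = 134 degrees
Minute hand: 28 x 6 = 168 degrees
Difference: |134 - 168| = 34 degrees
The angle is 34 degrees

Final answer: 34 degrees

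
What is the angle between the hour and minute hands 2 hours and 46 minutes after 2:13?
First find the time 2 hours and 46 minutes after 2:13.
Total minutes: 2 x 60 + 13 + 2 x 60 + 46 = 299.
299 mod 720 = 299 minutes = 4:59.
Now compute the angle at 4:59:
Hour hand: 4 x 30 + 59 x 0.5 = 149.5 degrees
Minute hand: 59 x 6 = 354 degrees
Difference: |149.5 - 354| = 204.5 degrees
Smaller angle: 360 - 204.5 = 155.5 degrees

Final answer: 155.5 degrees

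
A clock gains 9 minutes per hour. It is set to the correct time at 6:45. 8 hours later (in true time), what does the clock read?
For every 60 true minutes, the faulty clock advances 60 + 9 = 69 minutes.
True elapsed: 8 hours = 480 minutes.
Faulty clock advances: 480 x 69/60 = 552 minutes (drift: 72 minutes ahead).
Shown time: 6:45 + 552 minutes = 3:57.

Final answer: 3:57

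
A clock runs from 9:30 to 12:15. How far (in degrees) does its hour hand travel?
The hour hand moves 0.5 degrees per minute.
Time elapsed: 12:15 - 9:30 = 165 minutes
Angular displacement: 165 x 0.5 = 82.5 degrees

Final answer: 82.5 degrees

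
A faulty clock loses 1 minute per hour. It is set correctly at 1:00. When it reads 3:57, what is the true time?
For every 60 true minutes, the faulty clock advances 59 minutes, so 1 faulty-clock minute corresponds to 60/59 true minutes.
From 1:00 to 3:57 on the faulty dial is 177 minutes.
True elapsed: 177 x 60/59 = 180 minutes = 3 hours.
True time: 1:00 + 3 hours = 4:00.

Final answer: 4:00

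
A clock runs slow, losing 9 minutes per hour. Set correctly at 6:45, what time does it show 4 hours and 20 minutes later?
For every 60 true minutes, the faulty clock advances 60 - 9 = 51 minutes.
True elapsed: 4 hours and 20 minutes = 260 minutes.
Faulty clock advances: 260 x 51/60 = 221 minutes (drift: 39 minutes behind).
Shown time: 6:45 + 221 minutes = 10:26.

Final answer: 10:26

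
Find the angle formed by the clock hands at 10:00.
Hour hand position: 10 x 30 + 0 x 0.5 = 300 degrees
Minute hand position: 0 x 6 = 0 degrees
Difference: |300 - 0| = 300 degrees
Since 300 > 180, the smaller angle is 360 - 300 = 60 degrees

Final answer: 60 degrees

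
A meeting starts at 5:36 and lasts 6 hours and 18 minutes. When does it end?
Starting time: 5:36
Adding 18 minutes to 36 minutes: 36 + 18 = 54 minutes
Adding 6 hours: 5 + 6 = 11
Final time: 11:54

Final answer: 11:54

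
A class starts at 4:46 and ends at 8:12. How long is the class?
From 4:46 to 8:12:
(8 x 60 + 12) - (4 x 60 + 46) = 492 - 286 = 206 minutes
= 3 hours and 26 minutes

Final answer: 3 hours and 26 minutes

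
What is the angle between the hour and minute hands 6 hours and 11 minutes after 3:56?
First find the time 6 hours and 11 minutes after 3:56.
Total minutes: 3 x 60 + 56 + 6 x 60 + 11 = 607.
607 mod 720 = 607 minutes = 10:07.
Now compute the angle at 10:07:
Hour hand: 10 x 30 + 7 x 0.5 = 303.5 degrees
Minute hand: 7 x 6 = 42 degrees
Difference: |303.5 - 42| = 261.5 degrees
Smaller angle: 360 - 261.5 = 98.5 degrees

Final answer: 98.5 degrees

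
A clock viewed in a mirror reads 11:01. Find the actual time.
Reflection across the vertical (12-6) axis maps a hand at angle A degrees to (360 - A) degrees, which sends a reading of T minutes past 12:00 to (720 - T) minutes past 12:00.
Mirror reads 11:01 = 661 minutes past 12:00.
Actual time: (720 - 661) mod 720 = 59 minutes = 12:59.

Final answer: 12:59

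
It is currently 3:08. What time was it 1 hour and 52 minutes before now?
Starting time: 3:08 = 188 total minutes past 12:00
Subtracting: 1 hour and 52 minutes = 112 minutes
188 - 112 = 76 minutes
= 1 hour and 16 minutes past 12:00 = 1:16

Final answer: 1:16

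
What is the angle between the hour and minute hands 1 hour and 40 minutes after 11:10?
First find the time 1 hour and 40 minutes after 11:10.
Total minutes: 11 x 60 + 10 + 1 x 60 + 40 = 770.
770 mod 720 = 50 minutes = 12:50.
Now compute the angle at 12:50:
Hour hand: 0 x 30 + 50 x 0.5 = 25 degrees
Minute hand: 50 x 6 = 300 degrees
Difference: |25 - 300| = 275 degrees
Smaller angle: 360 - 275 = 85 degrees

Final answer: 85 degrees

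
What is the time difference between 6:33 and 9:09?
From 6:33 to 9:09:
(9 x 60 + 9) - (6 x 60 + 33) = 549 - 393 = 156 minutes
= 2 hours and 36 minutes

Final answer: 2 hours and 36 minutes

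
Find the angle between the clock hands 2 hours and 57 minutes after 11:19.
First find the time 2 hours and 57 minutes after 11:19.
Total minutes: 11 x 60 + 19 + 2 x 60 + 57 = 856.
856 mod 720 = 136 minutes = 2:16.
Now compute the angle at 2:16:
Hour hand: 2 x 30 + 16 x 0.5 = 68 degrees
Minute hand: 16 x 6 = 96 degrees
Difference: |68 - 96| = 28 degrees
The angle is 28 degrees

Final answer: 28 degrees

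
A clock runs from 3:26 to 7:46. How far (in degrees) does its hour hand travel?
The hour hand moves 0.5 degrees per minute.
Time elapsed: 7:46 - 3:26 = 260 minutes
Angular displacement: 260 x 0.5 = 130 degrees

Final answer: 130 degrees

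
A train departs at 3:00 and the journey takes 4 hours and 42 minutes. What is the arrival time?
Starting time: 3:00
Adding 42 minutes to 0 minutes: 0 + 42 = 42 minutes
Adding 4 hours: 3 + 4 = 7
Final time: 7:42

Final answer: 7:42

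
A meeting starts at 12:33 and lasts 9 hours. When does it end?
Starting time: 12:33
Adding 0 minutes to 33 minutes: 33 + 0 = 33 minutes
Adding 9 hours: 12 + 9 = 21 - 12 = 9
Final time: 9:33

Final answer: 9:33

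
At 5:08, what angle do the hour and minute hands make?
Hour hand position: 5 x 30 + 8 x 0.5 = 154 degrees
Minute hand position: 8 x 6 = 48 degrees
Difference: |154 - 48| = 106 degrees
The angle between the hands is 106 degrees

Final answer: 106 degrees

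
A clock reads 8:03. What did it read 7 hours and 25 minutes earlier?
Starting time: 8:03 = 483 total minutes past 12:00
Subtracting: 7 hours and 25 minutes = 445 minutes
483 - 445 = 38 minutes
= 38 minutes past 12:00 = 12:38

Final answer: 12:38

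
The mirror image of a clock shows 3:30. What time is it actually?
Reflection across the vertical (12-6) axis maps a hand at angle A degrees to (360 - A) degrees, which sends a reading of T minutes past 12:00 to (720 - T) minutes past 12:00.
Mirror reads 3:30 = 210 minutes past 12:00.
Actual time: (720 - 210) mod 720 = 510 minutes = 8:30.

Final answer: 8:30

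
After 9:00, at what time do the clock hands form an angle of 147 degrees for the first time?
At t minutes past 9:00, the hour hand is at 30 x 9 + 0.5t degrees and the minute hand is at 6t degrees.
The smaller angle between them is 147 degrees when |30H - 5.5t| = 147 or |30H - 5.5t| = 213.
With H = 9, solve 30 x 9 - 5.5t = +/- target for each target:
  t = (30 x 9 - 147) / 5.5 = 22.36
  t = (30 x 9 + 147) / 5.5 = 75.82 (outside (0, 60))
  t = (30 x 9 - 213) / 5.5 = 10.36
  t = (30 x 9 + 213) / 5.5 = 87.82 (outside (0, 60))
Valid solutions in (0, 60): {10.36, 22.36} minutes.
The first occurrence is t = 10.36 minutes.
The hands form a 147-degree angle at 10.36 minutes past 9:00.

Final answer: 10.36 minutes past 9:00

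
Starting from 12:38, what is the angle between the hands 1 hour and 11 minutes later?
First find the time 1 hour and 11 minutes after 12:38.
Total minutes: 12 x 60 + 38 + 1 x 60 + 11 = 829.
829 mod 720 = 109 minutes = 1:49.
Now compute the angle at 1:49:
Hour hand: 1 x 30 + 49 x 0.5 = 54.5 degrees
Minute hand: 49 x 6 = 294 degrees
Difference: |54.5 - 294| = 239.5 degrees
Smaller angle: 360 - 239.5 = 120.5 degrees

Final answer: 120.5 degrees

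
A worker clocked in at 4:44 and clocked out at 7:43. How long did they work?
From 4:44 to 7:43:
(7 x 60 + 43) - (4 x 60 + 44) = 463 - 284 = 179 minutes
= 2 hours and 59 minutes

Final answer: 2 hours and 59 minutes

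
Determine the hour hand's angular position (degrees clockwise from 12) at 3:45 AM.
The hour hand moves 30 degrees per hour and 0.5 degrees per minute.
At 3:45: (3) x 30 + 45 x 0.5 = 90 + 22.5 = 112.5 degrees

Final answer: 112.5 degrees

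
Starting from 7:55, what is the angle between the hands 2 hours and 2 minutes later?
First find the time 2 hours and 2 minutes after 7:55.
Total minutes: 7 x 60 + 55 + 2 x 60 + 2 = 597.
597 mod 720 = 597 minutes = 9:57.
Now compute the angle at 9:57:
Hour hand: 9 x 30 + 57 x 0.5 = 298.5 degrees
Minute hand: 57 x 6 = 342 degrees
Difference: |298.5 - 342| = 43.5 degrees
The angle is 43.5 degrees

Final answer: 43.5 degrees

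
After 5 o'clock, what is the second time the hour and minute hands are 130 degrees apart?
At t minutes past 5:00, the hour hand is at 30 x 5 + 0.5t degrees and the minute hand is at 6t degrees.
The smaller angle between them is 130 degrees when |30H - 5.5t| = 130 or |30H - 5.5t| = 230.
With H = 5, solve 30 x 5 - 5.5t = +/- target for each target:
  t = (30 x 5 - 130) / 5.5 = 3.64
  t = (30 x 5 + 130) / 5.5 = 50.91
  t = (30 x 5 - 230) / 5.5 = -14.55 (outside (0, 60))
  t = (30 x 5 + 230) / 5.5 = 69.09 (outside (0, 60))
Valid solutions in (0, 60): {3.64, 50.91} minutes.
The second occurrence is t = 50.91 minutes.
The hands form a 130-degree angle at 50.91 minutes past 5:00.

Final answer: 50.91 minutes past 5:00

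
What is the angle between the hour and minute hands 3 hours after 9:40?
First find the time 3 hours after 9:40.
Total minutes: 9 x 60 + 40 + 3 x 60 + 0 = 760.
760 mod 720 = 40 minutes = 12:40.
Now compute the angle at 12:40:
Hour hand: 0 x 30 + 40 x 0.5 = 20 degrees
Minute hand: 40 x 6 = 240 degrees
Difference: |20 - 240| = 220 degrees
Smaller angle: 360 - 220 = 140 degrees

Final answer: 140 degrees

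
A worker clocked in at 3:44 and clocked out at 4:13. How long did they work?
From 3:44 to 4:13:
(4 x 60 + 13) - (3 x 60 + 44) = 253 - 224 = 29 minutes
= 29 minutes

Final answer: 29 minutes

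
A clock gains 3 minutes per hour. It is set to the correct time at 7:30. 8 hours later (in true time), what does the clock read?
For every 60 true minutes, the faulty clock advances 60 + 3 = 63 minutes.
True elapsed: 8 hours = 480 minutes.
Faulty clock advances: 480 x 63/60 = 504 minutes (drift: 24 minutes ahead).
Shown time: 7:30 + 504 minutes = 3:54.

Final answer: 3:54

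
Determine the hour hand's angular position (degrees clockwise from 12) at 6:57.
The hour hand moves 30 degrees per hour and 0.5 degrees per minute.
At 6:57: (6) x 30 + 57 x 0.5 = 180 + 28.5 = 208.5 degrees

Final answer: 208.5 degrees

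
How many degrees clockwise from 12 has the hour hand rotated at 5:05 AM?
The hour hand moves 30 degrees per hour and 0.5 degrees per minute.
At 5:05: (5) x 30 + 5 x 0.5 = 150 + 2.5 = 152.5 degrees

Final answer: 152.5 degrees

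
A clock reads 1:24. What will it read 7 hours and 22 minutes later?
Starting time: 1:24
Adding 22 minutes to 24 minutes: 24 + 22 = 46 minutes
Adding 7 hours: 1 + 7 = 8
Final time: 8:46

Final answer: 8:46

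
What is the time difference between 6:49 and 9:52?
From 6:49 to 9:52:
(9 x 60 + 52) - (6 x 60 + 49) = 592 - 409 = 183 minutes
= 3 hours and 3 minutes

Final answer: 3 hours and 3 minutes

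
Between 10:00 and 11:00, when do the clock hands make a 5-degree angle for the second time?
At t minutes past 10:00, the hour hand is at 30 x 10 + 0.5t degrees and the minute hand is at 6t degrees.
The smaller angle between them is 5 degrees when |30H - 5.5t| = 5 or |30H - 5.5t| = 355.
With H = 10, solve 30 x 10 - 5.5t = +/- target for each target:
  t = (30 x 10 - 5) / 5.5 = 53.64
  t = (30 x 10 + 5) / 5.5 = 55.45
  t = (30 x 10 - 355) / 5.5 = -10 (outside (0, 60))
  t = (30 x 10 + 355) / 5.5 = 119.09 (outside (0, 60))
Valid solutions in (0, 60): {53.64, 55.45} minutes.
The second occurrence is t = 55.45 minutes.
The hands form a 5-degree angle at 55.45 minutes past 10:00.

Final answer: 55.45 minutes past 10:00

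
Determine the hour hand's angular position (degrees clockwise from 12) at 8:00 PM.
The hour hand moves 30 degrees per hour and 0.5 degrees per minute.
At 8:00: (8) x 30 + 0 x 0.5 = 240 + 0 = 240 degrees

Final answer: 240 degrees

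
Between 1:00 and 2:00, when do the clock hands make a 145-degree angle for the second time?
At t minutes past 1:00, the hour hand is at 30 x 1 + 0.5t degrees and the minute hand is at 6t degrees.
The smaller angle between them is 145 degrees when |30H - 5.5t| = 145 or |30H - 5.5t| = 215.
With H = 1, solve 30 x 1 - 5.5t = +/- target for each target:
  t = (30 x 1 - 145) / 5.5 = -20.91 (outside (0, 60))
  t = (30 x 1 + 145) / 5.5 = 31.82
  t = (30 x 1 - 215) / 5.5 = -33.64 (outside (0, 60))
  t = (30 x 1 + 215) / 5.5 = 44.55
Valid solutions in (0, 60): {31.82, 44.55} minutes.
The second occurrence is t = 44.55 minutes.
The hands form a 145-degree angle at 44.55 minutes past 1:00.

Final answer: 44.55 minutes past 1:00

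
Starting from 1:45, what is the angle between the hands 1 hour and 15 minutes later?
First find the time 1 hour and 15 minutes after 1:45.
Total minutes: 1 x 60 + 45 + 1 x 60 + 15 = 180.
180 mod 720 = 180 minutes = 3:00.
Now compute the angle at 3:00:
Hour hand: 3 x 30 + 0 x 0.5 = 90 degrees
Minute hand: 0 x 6 = 0 degrees
Difference: |90 - 0| = 90 degrees
The angle is 90 degrees

Final answer: 90 degrees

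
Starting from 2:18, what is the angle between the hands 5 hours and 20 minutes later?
First find the time 5 hours and 20 minutes after 2:18.
Total minutes: 2 x 60 + 18 + 5 x 60 + 20 = 458.
458 mod 720 = 458 minutes = 7:38.
Now compute the angle at 7:38:
Hour hand: 7 x 30 + 38 x 0.5 = 229 degrees
Minute hand: 38 x 6 = 228 degrees
Difference: |229 - 228| = 1 degrees
The angle is 1 degrees

Final answer: 1 degrees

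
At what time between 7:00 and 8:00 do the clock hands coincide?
The minute hand gains 5.5 degrees per minute on the hour hand.
At 7:00, the hour hand is at 210 degrees and the minute hand is at 0 degrees.
The gap is 210 degrees. Time to close: 210/5.5 = 60 x 7/11 = 38.18 minutes.
The hands overlap at 38.18 minutes past 7:00.

Final answer: 38.18 minutes past 7:00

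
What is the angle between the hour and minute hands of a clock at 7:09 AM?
Hour hand position: 7 x 30 + 9 x 0.5 = 214.5 degrees
Minute hand position: 9 x 6 = 54 degrees
Difference: |214.5 - 54| = 160.5 degrees
The angle between the hands is 160.5 degrees

Final answer: 160.5 degrees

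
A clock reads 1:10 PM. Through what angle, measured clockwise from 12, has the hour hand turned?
The hour hand moves 30 degrees per hour and 0.5 degrees per minute.
At 1:10: (1) x 30 + 10 x 0.5 = 30 + 5 = 35 degrees

Final answer: 35 degrees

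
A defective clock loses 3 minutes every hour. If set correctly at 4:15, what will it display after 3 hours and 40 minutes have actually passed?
For every 60 true minutes, the faulty clock advances 60 - 3 = 57 minutes.
True elapsed: 3 hours and 40 minutes = 220 minutes.
Faulty clock advances: 220 x 57/60 = 209 minutes (drift: 11 minutes behind).
Shown time: 4:15 + 209 minutes = 7:44.

Final answer: 7:44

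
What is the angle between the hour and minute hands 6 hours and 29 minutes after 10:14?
First find the time 6 hours and 29 minutes after 10:14.
Total minutes: 10 x 60 + 14 + 6 x 60 + 29 = 1003.
1003 mod 720 = 283 minutes = 4:43.
Now compute the angle at 4:43:
Hour hand: 4 x 30 + 43 x 0.5 = 141.5 degrees
Minute hand: 43 x 6 = 258 degrees
Difference: |141.5 - 258| = 116.5 degrees
The angle is 116.5 degrees

Final answer: 116.5 degrees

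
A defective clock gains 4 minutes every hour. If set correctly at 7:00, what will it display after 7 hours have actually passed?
For every 60 true minutes, the faulty clock advances 60 + 4 = 64 minutes.
True elapsed: 7 hours = 420 minutes.
Faulty clock advances: 420 x 64/60 = 448 minutes (drift: 28 minutes ahead).
Shown time: 7:00 + 448 minutes = 2:28.

Final answer: 2:28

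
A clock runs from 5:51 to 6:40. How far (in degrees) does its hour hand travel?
The hour hand moves 0.5 degrees per minute.
Time elapsed: 6:40 - 5:51 = 49 minutes
Angular displacement: 49 x 0.5 = 24.5 degrees

Final answer: 24.5 degrees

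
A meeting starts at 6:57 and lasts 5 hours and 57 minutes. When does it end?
Starting time: 6:57
Adding 57 minutes to 57 minutes: 57 + 57 = 114 minutes = 1 hour and 54 minutes
Adding 5 hours: 6 + 5 + 1 (carry) = 12
Final time: 12:54

Final answer: 12:54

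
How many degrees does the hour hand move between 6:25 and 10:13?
The hour hand moves 0.5 degrees per minute.
Time elapsed: 10:13 - 6:25 = 228 minutes
Angular displacement: 228 x 0.5 = 114 degrees

Final answer: 114 degrees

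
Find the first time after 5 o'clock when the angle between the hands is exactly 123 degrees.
At t minutes past 5:00, the hour hand is at 30 x 5 + 0.5t degrees and the minute hand is at 6t degrees.
The smaller angle between them is 123 degrees when |30H - 5.5t| = 123 or |30H - 5.5t| = 237.
With H = 5, solve 30 x 5 - 5.5t = +/- target for each target:
  t = (30 x 5 - 123) / 5.5 = 4.91
  t = (30 x 5 + 123) / 5.5 = 49.64
  t = (30 x 5 - 237) / 5.5 = -15.82 (outside (0, 60))
  t = (30 x 5 + 237) / 5.5 = 70.36 (outside (0, 60))
Valid solutions in (0, 60): {4.91, 49.64} minutes.
The first occurrence is t = 4.91 minutes.
The hands form a 123-degree angle at 4.91 minutes past 5:00.

Final answer: 4.91 minutes past 5:00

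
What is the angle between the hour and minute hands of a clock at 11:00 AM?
Hour hand position: 11 x 30 + 0 x 0.5 = 330 degrees
Minute hand position: 0 x 6 = 0 degrees
Difference: |330 - 0| = 330 degrees
Since 330 > 180, the smaller angle is 360 - 330 = 30 degrees

Final answer: 30 degrees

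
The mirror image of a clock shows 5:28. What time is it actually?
Reflection across the vertical (12-6) axis maps a hand at angle A degrees to (360 - A) degrees, which sends a reading of T minutes past 12:00 to (720 - T) minutes past 12:00.
Mirror reads 5:28 = 328 minutes past 12:00.
Actual time: (720 - 328) mod 720 = 392 minutes = 6:32.

Final answer: 6:32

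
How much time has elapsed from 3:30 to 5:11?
From 3:30 to 5:11:
(5 x 60 + 11) - (3 x 60 + 30) = 311 - 210 = 101 minutes
= 1 hour and 41 minutes

Final answer: 1 hour and 41 minutes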